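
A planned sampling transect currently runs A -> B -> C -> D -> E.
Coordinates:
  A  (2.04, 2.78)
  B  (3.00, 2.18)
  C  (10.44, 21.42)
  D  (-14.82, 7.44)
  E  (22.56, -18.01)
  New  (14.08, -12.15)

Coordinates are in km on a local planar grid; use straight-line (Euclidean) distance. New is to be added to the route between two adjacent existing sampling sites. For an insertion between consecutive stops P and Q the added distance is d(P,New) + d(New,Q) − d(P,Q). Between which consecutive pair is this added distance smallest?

between D and E

Added distance for inserting New between each consecutive pair:
A–B: 36.2 km
B–C: 31.3 km
C–D: 39.8 km
D–E: 0.0 km
Smallest added distance is 0.0 km, inserting between D and E.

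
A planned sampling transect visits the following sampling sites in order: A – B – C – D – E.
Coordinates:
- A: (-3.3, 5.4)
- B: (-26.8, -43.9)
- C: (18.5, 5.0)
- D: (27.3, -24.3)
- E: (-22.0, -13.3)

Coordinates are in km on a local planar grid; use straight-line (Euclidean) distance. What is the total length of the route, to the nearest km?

202 km

Leg distances:
A→B: 54.6 km  (cumulative 54.6 km)
B→C: 66.7 km  (cumulative 121.3 km)
C→D: 30.6 km  (cumulative 151.9 km)
D→E: 50.5 km  (cumulative 202.4 km)
Total route length ≈ 202 km.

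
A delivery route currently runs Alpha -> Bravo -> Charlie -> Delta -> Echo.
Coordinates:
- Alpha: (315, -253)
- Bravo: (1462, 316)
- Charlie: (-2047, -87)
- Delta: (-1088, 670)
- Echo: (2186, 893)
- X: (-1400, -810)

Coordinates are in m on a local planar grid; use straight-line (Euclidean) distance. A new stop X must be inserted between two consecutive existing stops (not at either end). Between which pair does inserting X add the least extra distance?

between Bravo and Charlie

Added distance for inserting X between each consecutive pair:
Alpha–Bravo: 3598.3 m
Bravo–Charlie: 513.7 m
Charlie–Delta: 1261.0 m
Delta–Echo: 2200.8 m
Smallest added distance is 513.7 m, inserting between Bravo and Charlie.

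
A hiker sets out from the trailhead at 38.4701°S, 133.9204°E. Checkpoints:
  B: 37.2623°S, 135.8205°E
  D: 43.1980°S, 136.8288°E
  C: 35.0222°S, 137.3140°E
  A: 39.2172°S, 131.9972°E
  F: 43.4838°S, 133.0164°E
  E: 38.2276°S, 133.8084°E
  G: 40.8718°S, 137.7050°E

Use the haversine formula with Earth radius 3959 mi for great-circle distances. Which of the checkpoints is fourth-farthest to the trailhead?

G

Distance to each, sorted:
D: 360.3 mi
F: 349.6 mi
C: 303.4 mi
G: 260.8 mi
B: 133.1 mi
A: 115.7 mi
E: 17.8 mi
The fourth-farthest is G at 260.8 mi.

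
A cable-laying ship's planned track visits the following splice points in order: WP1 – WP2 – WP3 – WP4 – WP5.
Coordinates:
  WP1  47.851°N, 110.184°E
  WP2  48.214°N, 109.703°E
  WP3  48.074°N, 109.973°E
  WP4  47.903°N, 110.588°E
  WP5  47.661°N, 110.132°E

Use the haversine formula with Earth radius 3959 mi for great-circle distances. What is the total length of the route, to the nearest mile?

107 mi

Leg distances:
WP1→WP2: 33.5 mi  (cumulative 33.5 mi)
WP2→WP3: 15.8 mi  (cumulative 49.3 mi)
WP3→WP4: 30.8 mi  (cumulative 80.1 mi)
WP4→WP5: 27.0 mi  (cumulative 107.1 mi)
Total route length ≈ 107 mi.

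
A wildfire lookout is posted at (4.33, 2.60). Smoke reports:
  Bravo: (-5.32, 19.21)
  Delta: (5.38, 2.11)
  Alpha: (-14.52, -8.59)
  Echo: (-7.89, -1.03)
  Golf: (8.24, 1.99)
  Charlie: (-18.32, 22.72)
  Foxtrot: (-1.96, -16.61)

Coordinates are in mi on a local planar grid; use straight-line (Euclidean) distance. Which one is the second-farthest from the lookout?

Distances from the lookout ((4.33, 2.60)):
Charlie: 30.3 mi
Alpha: 21.9 mi
Foxtrot: 20.2 mi
Bravo: 19.2 mi
Echo: 12.7 mi
Golf: 4.0 mi
Delta: 1.2 mi
The second-farthest is Alpha at 21.9 mi.

Alpha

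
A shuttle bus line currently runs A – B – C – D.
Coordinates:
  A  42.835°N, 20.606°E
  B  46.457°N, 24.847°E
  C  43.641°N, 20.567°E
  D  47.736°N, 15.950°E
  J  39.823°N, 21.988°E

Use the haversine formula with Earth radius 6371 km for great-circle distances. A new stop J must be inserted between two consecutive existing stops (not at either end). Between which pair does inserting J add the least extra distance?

between A and B

Added distance for inserting J between each consecutive pair:
A–B: 603.3 km
B–C: 754.4 km
C–D: 865.0 km
Smallest added distance is 603.3 km, inserting between A and B.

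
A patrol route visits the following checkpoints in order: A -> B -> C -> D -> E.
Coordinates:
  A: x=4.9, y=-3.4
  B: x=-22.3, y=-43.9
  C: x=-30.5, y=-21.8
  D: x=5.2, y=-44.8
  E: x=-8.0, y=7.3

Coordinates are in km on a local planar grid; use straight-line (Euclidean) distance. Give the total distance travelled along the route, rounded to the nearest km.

169 km

Leg distances:
A→B: 48.8 km  (cumulative 48.8 km)
B→C: 23.6 km  (cumulative 72.4 km)
C→D: 42.5 km  (cumulative 114.8 km)
D→E: 53.7 km  (cumulative 168.6 km)
Total route length ≈ 169 km.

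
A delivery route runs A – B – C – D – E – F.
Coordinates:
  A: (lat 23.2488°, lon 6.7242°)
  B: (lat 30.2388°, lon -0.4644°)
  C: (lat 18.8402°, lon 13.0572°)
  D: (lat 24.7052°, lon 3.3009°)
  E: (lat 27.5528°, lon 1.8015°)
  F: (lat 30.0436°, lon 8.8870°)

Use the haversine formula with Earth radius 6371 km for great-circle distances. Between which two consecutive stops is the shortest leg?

Leg distances:
A→B: 1054.7 km
B→C: 1861.6 km
C→D: 1199.4 km
D→E: 350.2 km
E→F: 743.7 km
The shortest leg is D–E at 350.2 km.

D–E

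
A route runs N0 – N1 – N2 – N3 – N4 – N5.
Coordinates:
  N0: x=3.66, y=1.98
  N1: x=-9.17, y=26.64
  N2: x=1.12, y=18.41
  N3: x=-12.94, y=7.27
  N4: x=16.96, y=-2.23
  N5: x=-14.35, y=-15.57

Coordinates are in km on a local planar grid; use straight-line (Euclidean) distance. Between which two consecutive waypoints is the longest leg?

N4–N5

Leg distances:
N0→N1: 27.8 km
N1→N2: 13.2 km
N2→N3: 17.9 km
N3→N4: 31.4 km
N4→N5: 34.0 km
The longest leg is N4–N5 at 34.0 km.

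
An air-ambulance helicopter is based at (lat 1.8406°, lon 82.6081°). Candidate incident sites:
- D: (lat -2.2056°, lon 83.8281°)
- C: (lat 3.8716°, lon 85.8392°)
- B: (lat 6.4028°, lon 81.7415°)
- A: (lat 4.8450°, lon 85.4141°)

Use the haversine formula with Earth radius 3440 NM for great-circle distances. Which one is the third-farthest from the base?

A

Distances from the base ((lat 1.8406°, lon 82.6081°)):
B: 278.8 NM
D: 253.7 NM
A: 246.6 NM
C: 228.9 NM
The third-farthest is A at 246.6 NM.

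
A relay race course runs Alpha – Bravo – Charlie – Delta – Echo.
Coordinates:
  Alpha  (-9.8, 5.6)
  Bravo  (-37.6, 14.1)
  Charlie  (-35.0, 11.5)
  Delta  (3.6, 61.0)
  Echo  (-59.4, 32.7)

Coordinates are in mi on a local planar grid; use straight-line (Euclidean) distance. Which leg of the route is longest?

Delta–Echo

Leg distances:
Alpha→Bravo: 29.1 mi
Bravo→Charlie: 3.7 mi
Charlie→Delta: 62.8 mi
Delta→Echo: 69.1 mi
The longest leg is Delta–Echo at 69.1 mi.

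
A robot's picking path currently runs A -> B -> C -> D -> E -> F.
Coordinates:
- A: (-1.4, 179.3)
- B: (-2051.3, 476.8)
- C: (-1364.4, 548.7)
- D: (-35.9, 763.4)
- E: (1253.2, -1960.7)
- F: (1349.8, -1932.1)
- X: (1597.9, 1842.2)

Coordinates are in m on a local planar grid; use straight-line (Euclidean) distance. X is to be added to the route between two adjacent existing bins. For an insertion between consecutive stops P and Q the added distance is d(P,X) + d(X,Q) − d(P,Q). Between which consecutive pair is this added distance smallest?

between D and E

Added distance for inserting X between each consecutive pair:
A–B: 4132.1 m
B–C: 6438.0 m
C–D: 3844.5 m
D–E: 2762.6 m
E–F: 7500.2 m
Smallest added distance is 2762.6 m, inserting between D and E.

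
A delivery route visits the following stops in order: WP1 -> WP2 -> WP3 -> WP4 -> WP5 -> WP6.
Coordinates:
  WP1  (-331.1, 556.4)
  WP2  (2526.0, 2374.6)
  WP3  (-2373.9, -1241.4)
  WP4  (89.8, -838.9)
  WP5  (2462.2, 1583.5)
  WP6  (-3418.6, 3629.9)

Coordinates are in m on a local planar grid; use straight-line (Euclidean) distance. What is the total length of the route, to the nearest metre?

21590 m

Leg distances:
WP1→WP2: 3386.6 m  (cumulative 3386.6 m)
WP2→WP3: 6089.7 m  (cumulative 9476.3 m)
WP3→WP4: 2496.4 m  (cumulative 11972.6 m)
WP4→WP5: 3390.6 m  (cumulative 15363.3 m)
WP5→WP6: 6226.7 m  (cumulative 21589.9 m)
Total route length ≈ 21590 m.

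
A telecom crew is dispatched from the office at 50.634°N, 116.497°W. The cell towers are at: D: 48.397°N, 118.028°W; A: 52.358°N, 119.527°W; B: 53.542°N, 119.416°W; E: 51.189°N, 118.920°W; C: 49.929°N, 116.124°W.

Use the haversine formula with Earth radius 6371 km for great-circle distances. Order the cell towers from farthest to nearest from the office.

B, A, D, E, C

Distance from the office at 50.634°N, 116.497°W to each:
B 53.542°N, 119.416°W: 379.8 km
A 52.358°N, 119.527°W: 284.1 km
D 48.397°N, 118.028°W: 272.2 km
E 51.189°N, 118.920°W: 180.7 km
C 49.929°N, 116.124°W: 82.8 km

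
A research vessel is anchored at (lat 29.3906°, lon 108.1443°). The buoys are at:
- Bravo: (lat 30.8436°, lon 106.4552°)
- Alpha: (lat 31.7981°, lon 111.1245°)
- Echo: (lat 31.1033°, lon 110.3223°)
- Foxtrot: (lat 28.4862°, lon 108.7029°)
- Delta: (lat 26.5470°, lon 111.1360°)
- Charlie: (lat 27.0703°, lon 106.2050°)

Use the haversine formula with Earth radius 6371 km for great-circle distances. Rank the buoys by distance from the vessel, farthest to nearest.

Delta, Alpha, Charlie, Echo, Bravo, Foxtrot

Computing each great-circle distance from (lat 29.3906°, lon 108.1443°):
Delta (lat 26.5470°, lon 111.1360°): 431.6 km
Alpha (lat 31.7981°, lon 111.1245°): 391.2 km
Charlie (lat 27.0703°, lon 106.2050°): 320.4 km
Echo (lat 31.1033°, lon 110.3223°): 282.9 km
Bravo (lat 30.8436°, lon 106.4552°): 229.1 km
Foxtrot (lat 28.4862°, lon 108.7029°): 114.3 km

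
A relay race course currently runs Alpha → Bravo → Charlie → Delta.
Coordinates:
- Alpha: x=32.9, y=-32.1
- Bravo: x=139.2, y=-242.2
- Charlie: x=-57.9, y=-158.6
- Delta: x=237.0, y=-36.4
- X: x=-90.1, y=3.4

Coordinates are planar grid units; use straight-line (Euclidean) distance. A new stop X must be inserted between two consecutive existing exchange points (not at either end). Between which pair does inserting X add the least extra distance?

between Charlie and Delta

Added distance for inserting X between each consecutive pair:
Alpha–Bravo: 228.6
Bravo–Charlie: 287.1
Charlie–Delta: 175.5
Smallest added distance is 175.5, inserting between Charlie and Delta.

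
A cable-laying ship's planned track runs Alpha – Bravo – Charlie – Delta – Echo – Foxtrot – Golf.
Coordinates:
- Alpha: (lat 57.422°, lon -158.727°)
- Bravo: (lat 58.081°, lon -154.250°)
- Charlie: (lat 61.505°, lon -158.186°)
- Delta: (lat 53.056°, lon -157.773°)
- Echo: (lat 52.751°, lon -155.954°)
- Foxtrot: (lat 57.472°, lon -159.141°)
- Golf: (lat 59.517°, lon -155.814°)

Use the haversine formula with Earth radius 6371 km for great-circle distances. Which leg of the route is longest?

Leg distances:
Alpha→Bravo: 275.5 km
Bravo→Charlie: 439.6 km
Charlie→Delta: 939.8 km
Delta→Echo: 126.6 km
Echo→Foxtrot: 562.6 km
Foxtrot→Golf: 298.4 km
The longest leg is Charlie–Delta at 939.8 km.

Charlie–Delta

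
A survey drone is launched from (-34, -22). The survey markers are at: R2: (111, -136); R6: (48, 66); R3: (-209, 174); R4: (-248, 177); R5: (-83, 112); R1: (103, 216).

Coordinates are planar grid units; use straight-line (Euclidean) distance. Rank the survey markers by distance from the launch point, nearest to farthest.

Distance from the launch point at (-34, -22) to each:
R6 (48, 66): 120.3
R5 (-83, 112): 142.7
R2 (111, -136): 184.4
R3 (-209, 174): 262.8
R1 (103, 216): 274.6
R4 (-248, 177): 292.2

R6, R5, R2, R3, R1, R4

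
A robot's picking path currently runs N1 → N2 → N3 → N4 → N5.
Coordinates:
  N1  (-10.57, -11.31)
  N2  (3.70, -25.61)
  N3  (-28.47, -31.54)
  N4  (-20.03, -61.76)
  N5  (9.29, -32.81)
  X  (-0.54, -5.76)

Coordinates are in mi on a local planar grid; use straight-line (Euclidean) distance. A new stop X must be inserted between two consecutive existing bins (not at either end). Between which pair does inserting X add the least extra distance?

Added distance for inserting X between each consecutive pair:
N1–N2: 11.6 mi
N2–N3: 25.6 mi
N3–N4: 65.9 mi
N4–N5: 46.9 mi
Smallest added distance is 11.6 mi, inserting between N1 and N2.

between N1 and N2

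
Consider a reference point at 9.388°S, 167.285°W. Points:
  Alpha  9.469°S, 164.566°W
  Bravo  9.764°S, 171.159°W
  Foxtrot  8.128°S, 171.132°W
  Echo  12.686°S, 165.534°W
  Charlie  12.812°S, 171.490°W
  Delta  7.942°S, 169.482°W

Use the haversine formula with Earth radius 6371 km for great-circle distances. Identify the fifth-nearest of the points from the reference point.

Foxtrot

Distance to each, sorted:
Delta: 290.1 km
Alpha: 298.4 km
Echo: 413.5 km
Bravo: 426.8 km
Foxtrot: 445.4 km
Charlie: 596.2 km
The fifth-nearest is Foxtrot at 445.4 km.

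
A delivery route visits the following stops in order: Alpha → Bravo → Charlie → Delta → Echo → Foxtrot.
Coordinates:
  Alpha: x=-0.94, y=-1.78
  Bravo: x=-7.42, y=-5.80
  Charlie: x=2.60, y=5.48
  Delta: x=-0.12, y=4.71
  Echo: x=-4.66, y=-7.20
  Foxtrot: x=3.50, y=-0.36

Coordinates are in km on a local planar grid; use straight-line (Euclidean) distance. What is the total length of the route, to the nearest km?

49 km

Leg distances:
Alpha→Bravo: 7.6 km  (cumulative 7.6 km)
Bravo→Charlie: 15.1 km  (cumulative 22.7 km)
Charlie→Delta: 2.8 km  (cumulative 25.5 km)
Delta→Echo: 12.7 km  (cumulative 38.3 km)
Echo→Foxtrot: 10.6 km  (cumulative 48.9 km)
Total route length ≈ 49 km.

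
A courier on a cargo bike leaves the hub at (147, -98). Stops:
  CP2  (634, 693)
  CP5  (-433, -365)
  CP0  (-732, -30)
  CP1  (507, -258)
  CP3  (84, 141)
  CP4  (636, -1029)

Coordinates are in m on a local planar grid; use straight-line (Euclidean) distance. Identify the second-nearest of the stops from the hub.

CP1

Distance to each, sorted:
CP3: 247.2 m
CP1: 394.0 m
CP5: 638.5 m
CP0: 881.6 m
CP2: 928.9 m
CP4: 1051.6 m
The second-nearest is CP1 at 394.0 m.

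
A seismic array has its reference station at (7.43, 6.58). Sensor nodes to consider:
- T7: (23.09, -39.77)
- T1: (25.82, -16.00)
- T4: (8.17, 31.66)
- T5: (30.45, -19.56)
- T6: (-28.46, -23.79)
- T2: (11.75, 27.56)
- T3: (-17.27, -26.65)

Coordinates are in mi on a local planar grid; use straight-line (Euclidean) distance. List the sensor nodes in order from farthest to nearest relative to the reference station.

T7, T6, T3, T5, T1, T4, T2

Distance from the reference station at (7.43, 6.58) to each:
T7 (23.09, -39.77): 48.9 mi
T6 (-28.46, -23.79): 47.0 mi
T3 (-17.27, -26.65): 41.4 mi
T5 (30.45, -19.56): 34.8 mi
T1 (25.82, -16.00): 29.1 mi
T4 (8.17, 31.66): 25.1 mi
T2 (11.75, 27.56): 21.4 mi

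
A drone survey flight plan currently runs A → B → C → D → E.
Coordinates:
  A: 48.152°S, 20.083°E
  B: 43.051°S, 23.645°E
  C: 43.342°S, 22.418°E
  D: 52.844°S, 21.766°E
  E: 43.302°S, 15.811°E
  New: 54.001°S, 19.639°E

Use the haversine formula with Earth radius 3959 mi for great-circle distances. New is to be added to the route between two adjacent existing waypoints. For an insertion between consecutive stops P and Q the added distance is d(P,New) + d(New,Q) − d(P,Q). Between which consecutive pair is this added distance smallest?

Added distance for inserting New between each consecutive pair:
A–B: 790.6 mi
B–C: 1460.4 mi
C–D: 208.5 mi
D–E: 164.2 mi
Smallest added distance is 164.2 mi, inserting between D and E.

between D and E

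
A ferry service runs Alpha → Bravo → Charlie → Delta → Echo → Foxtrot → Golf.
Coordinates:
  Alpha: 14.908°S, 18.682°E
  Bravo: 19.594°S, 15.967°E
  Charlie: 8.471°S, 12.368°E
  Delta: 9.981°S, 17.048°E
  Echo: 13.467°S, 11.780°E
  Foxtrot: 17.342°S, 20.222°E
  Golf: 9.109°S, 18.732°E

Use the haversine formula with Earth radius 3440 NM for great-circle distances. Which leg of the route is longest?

Leg distances:
Alpha→Bravo: 321.5 NM
Bravo→Charlie: 699.8 NM
Charlie→Delta: 291.8 NM
Delta→Echo: 373.7 NM
Echo→Foxtrot: 541.1 NM
Foxtrot→Golf: 501.9 NM
The longest leg is Bravo–Charlie at 699.8 NM.

Bravo–Charlie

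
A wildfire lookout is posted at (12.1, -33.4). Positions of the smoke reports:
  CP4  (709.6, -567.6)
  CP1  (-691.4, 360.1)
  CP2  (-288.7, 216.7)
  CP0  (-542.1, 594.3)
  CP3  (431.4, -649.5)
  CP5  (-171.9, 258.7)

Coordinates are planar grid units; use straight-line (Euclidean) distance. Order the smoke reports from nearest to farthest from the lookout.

CP5, CP2, CP3, CP1, CP0, CP4

Computing each straight-line distance from (12.1, -33.4):
CP5 (-171.9, 258.7): 345.2
CP2 (-288.7, 216.7): 391.2
CP3 (431.4, -649.5): 745.2
CP1 (-691.4, 360.1): 806.1
CP0 (-542.1, 594.3): 837.3
CP4 (709.6, -567.6): 878.6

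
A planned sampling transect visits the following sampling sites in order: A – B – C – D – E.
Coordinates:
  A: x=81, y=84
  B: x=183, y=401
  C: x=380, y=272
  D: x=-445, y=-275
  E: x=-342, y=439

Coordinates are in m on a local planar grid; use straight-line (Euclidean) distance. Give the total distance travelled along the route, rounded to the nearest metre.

Leg distances:
A→B: 333.0 m  (cumulative 333.0 m)
B→C: 235.5 m  (cumulative 568.5 m)
C→D: 989.9 m  (cumulative 1558.3 m)
D→E: 721.4 m  (cumulative 2279.7 m)
Total route length ≈ 2280 m.

2280 m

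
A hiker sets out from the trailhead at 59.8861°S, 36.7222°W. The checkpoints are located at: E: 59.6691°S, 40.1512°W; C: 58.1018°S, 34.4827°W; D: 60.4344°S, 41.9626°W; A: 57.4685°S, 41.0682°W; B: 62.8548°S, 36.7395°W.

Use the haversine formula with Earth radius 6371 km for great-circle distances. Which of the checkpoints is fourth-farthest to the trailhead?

C

Distances from the trailhead (59.8861°S, 36.7222°W):
A: 367.8 km
B: 330.1 km
D: 296.2 km
C: 236.2 km
E: 193.4 km
The fourth-farthest is C at 236.2 km.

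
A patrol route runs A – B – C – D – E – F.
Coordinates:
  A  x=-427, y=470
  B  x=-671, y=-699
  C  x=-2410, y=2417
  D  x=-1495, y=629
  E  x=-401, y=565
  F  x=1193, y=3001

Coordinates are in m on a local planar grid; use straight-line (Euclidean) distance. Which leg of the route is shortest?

D–E

Leg distances:
A→B: 1194.2 m
B→C: 3568.4 m
C→D: 2008.5 m
D→E: 1095.9 m
E→F: 2911.2 m
The shortest leg is D–E at 1095.9 m.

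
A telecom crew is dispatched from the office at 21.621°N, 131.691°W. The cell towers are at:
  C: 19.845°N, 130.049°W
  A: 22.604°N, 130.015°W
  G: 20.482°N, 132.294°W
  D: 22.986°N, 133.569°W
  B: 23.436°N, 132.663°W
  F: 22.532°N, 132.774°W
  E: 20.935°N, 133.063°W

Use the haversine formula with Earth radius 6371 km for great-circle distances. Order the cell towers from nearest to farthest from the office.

G, F, E, A, B, D, C

Distances from the office:
G 20.482°N, 132.294°W: 141.3 km
F 22.532°N, 132.774°W: 150.7 km
E 20.935°N, 133.063°W: 161.3 km
A 22.604°N, 130.015°W: 204.3 km
B 23.436°N, 132.663°W: 225.2 km
D 22.986°N, 133.569°W: 245.7 km
C 19.845°N, 130.049°W: 261.1 km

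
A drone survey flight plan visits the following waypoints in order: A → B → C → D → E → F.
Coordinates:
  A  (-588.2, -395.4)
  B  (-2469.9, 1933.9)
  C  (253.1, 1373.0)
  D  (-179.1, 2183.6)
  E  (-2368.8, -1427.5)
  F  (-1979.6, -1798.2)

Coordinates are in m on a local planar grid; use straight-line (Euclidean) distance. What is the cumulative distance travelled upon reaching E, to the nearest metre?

Leg distances:
A→B: 2994.4 m  (cumulative 2994.4 m)
B→C: 2780.2 m  (cumulative 5774.6 m)
C→D: 918.6 m  (cumulative 6693.2 m)
D→E: 4223.1 m  (cumulative 10916.3 m)
Cumulative distance at E ≈ 10916 m.

10916 m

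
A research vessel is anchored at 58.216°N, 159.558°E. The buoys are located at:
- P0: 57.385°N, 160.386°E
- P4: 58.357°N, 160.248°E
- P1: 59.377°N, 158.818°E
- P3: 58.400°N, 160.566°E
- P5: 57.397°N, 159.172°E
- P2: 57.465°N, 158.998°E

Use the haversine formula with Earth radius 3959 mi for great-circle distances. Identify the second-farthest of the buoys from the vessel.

P0

Distance to each, sorted:
P1: 84.5 mi
P0: 65.0 mi
P5: 58.3 mi
P2: 55.8 mi
P3: 38.7 mi
P4: 26.9 mi
The second-farthest is P0 at 65.0 mi.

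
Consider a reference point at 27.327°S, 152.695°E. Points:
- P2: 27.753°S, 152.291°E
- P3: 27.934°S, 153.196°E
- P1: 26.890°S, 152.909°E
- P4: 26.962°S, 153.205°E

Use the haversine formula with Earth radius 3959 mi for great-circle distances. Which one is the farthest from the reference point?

Distances from the reference point (27.327°S, 152.695°E):
P3: 52.0 mi
P4: 40.2 mi
P2: 38.5 mi
P1: 32.9 mi
The farthest is P3 at 52.0 mi.

P3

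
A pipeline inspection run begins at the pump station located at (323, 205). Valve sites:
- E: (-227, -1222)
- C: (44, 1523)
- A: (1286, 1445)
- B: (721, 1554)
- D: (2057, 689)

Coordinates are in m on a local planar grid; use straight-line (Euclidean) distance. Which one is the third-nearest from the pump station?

E

Distances from the pump station ((323, 205)):
C: 1347.2 m
B: 1406.5 m
E: 1529.3 m
A: 1570.0 m
D: 1800.3 m
The third-nearest is E at 1529.3 m.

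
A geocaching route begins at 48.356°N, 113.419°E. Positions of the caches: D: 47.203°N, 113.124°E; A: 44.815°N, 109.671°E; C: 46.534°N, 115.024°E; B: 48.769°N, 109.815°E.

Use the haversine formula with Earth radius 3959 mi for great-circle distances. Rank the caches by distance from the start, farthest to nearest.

A, B, C, D

Computing each great-circle distance from 48.356°N, 113.419°E:
A 44.815°N, 109.671°E: 302.5 mi
B 48.769°N, 109.815°E: 167.2 mi
C 46.534°N, 115.024°E: 146.5 mi
D 47.203°N, 113.124°E: 80.8 mi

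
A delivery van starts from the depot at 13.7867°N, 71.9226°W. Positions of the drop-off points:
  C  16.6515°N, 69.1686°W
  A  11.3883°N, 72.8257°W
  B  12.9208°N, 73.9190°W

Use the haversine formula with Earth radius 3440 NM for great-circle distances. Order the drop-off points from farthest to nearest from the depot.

Distance from the depot at 13.7867°N, 71.9226°W to each:
C 16.6515°N, 69.1686°W: 234.6 NM
A 11.3883°N, 72.8257°W: 153.4 NM
B 12.9208°N, 73.9190°W: 127.7 NM

C, A, B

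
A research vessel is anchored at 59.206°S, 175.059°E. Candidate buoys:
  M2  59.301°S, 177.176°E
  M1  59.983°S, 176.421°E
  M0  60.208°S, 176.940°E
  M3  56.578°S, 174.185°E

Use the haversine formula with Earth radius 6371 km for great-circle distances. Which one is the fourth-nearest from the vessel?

Distance to each, sorted:
M1: 115.5 km
M2: 120.8 km
M0: 153.4 km
M3: 296.7 km
The fourth-nearest is M3 at 296.7 km.

M3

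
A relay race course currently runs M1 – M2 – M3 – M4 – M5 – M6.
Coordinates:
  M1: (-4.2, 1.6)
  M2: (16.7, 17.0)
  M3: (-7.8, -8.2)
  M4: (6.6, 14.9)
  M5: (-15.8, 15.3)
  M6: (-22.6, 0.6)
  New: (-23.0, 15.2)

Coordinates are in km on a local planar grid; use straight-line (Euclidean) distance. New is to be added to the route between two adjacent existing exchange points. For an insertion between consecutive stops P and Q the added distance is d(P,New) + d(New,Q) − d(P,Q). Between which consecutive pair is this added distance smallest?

Added distance for inserting New between each consecutive pair:
M1–M2: 37.0 km
M2–M3: 32.5 km
M3–M4: 30.3 km
M4–M5: 14.4 km
M5–M6: 5.6 km
Smallest added distance is 5.6 km, inserting between M5 and M6.

between M5 and M6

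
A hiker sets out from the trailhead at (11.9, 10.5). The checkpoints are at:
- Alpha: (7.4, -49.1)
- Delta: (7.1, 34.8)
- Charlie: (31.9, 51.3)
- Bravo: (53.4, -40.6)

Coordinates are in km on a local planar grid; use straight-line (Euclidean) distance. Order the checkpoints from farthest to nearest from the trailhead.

Bravo, Alpha, Charlie, Delta

Computing each straight-line distance from (11.9, 10.5):
Bravo (53.4, -40.6): 65.8 km
Alpha (7.4, -49.1): 59.8 km
Charlie (31.9, 51.3): 45.4 km
Delta (7.1, 34.8): 24.8 km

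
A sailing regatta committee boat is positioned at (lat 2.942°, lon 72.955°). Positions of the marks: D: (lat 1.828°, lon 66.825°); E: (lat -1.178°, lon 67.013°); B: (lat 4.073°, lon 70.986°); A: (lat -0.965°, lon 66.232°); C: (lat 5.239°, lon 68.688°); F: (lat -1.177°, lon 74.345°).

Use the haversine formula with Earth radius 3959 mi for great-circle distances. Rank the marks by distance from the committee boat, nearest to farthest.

Distance from the committee boat at (lat 2.942°, lon 72.955°) to each:
B (lat 4.073°, lon 70.986°): 156.7 mi
F (lat -1.177°, lon 74.345°): 300.4 mi
C (lat 5.239°, lon 68.688°): 334.2 mi
D (lat 1.828°, lon 66.825°): 430.1 mi
E (lat -1.178°, lon 67.013°): 499.5 mi
A (lat -0.965°, lon 66.232°): 537.2 mi

B, F, C, D, E, A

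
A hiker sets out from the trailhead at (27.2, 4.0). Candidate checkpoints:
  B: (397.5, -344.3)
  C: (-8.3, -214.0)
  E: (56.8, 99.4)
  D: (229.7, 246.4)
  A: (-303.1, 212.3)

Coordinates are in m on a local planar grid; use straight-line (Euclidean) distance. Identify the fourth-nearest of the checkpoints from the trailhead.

Distances from the trailhead ((27.2, 4.0)):
E: 99.9 m
C: 220.9 m
D: 315.9 m
A: 390.5 m
B: 508.4 m
The fourth-nearest is A at 390.5 m.

A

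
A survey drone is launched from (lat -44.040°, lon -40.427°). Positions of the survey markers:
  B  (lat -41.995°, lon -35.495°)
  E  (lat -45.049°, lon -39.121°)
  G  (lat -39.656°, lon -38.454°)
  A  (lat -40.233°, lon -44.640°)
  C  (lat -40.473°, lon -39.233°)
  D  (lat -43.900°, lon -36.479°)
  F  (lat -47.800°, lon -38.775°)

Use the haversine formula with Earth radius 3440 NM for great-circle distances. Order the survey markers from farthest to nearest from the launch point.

A, G, B, F, C, D, E

Distances from the launch point:
A (lat -40.233°, lon -44.640°): 295.6 NM
G (lat -39.656°, lon -38.454°): 277.6 NM
B (lat -41.995°, lon -35.495°): 248.8 NM
F (lat -47.800°, lon -38.775°): 236.0 NM
C (lat -40.473°, lon -39.233°): 220.6 NM
D (lat -43.900°, lon -36.479°): 170.8 NM
E (lat -45.049°, lon -39.121°): 82.4 NM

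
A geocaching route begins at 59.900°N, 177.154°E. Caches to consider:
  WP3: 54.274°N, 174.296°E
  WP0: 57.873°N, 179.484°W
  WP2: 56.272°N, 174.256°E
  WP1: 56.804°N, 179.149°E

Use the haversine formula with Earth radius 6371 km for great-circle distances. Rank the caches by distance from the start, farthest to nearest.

WP3, WP2, WP1, WP0

Distance from the start at 59.900°N, 177.154°E to each:
WP3 54.274°N, 174.296°E: 648.8 km
WP2 56.272°N, 174.256°E: 437.8 km
WP1 56.804°N, 179.149°E: 363.4 km
WP0 57.873°N, 179.484°W: 296.8 km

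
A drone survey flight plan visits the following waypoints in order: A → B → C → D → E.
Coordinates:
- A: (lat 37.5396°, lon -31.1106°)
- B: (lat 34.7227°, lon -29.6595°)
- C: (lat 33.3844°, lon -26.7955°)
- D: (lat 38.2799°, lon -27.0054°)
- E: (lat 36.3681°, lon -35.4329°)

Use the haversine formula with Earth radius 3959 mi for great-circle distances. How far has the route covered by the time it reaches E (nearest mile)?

Leg distances:
A→B: 210.8 mi  (cumulative 210.8 mi)
B→C: 188.2 mi  (cumulative 399.0 mi)
C→D: 338.5 mi  (cumulative 737.5 mi)
D→E: 481.3 mi  (cumulative 1218.8 mi)
Cumulative distance at E ≈ 1219 mi.

1219 mi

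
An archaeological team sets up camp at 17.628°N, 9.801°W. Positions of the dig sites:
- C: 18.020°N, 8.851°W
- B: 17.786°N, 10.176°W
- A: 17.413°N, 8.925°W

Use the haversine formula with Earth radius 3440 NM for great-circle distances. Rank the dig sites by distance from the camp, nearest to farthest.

Distances from the camp:
B 17.786°N, 10.176°W: 23.5 NM
A 17.413°N, 8.925°W: 51.8 NM
C 18.020°N, 8.851°W: 59.2 NM

B, A, C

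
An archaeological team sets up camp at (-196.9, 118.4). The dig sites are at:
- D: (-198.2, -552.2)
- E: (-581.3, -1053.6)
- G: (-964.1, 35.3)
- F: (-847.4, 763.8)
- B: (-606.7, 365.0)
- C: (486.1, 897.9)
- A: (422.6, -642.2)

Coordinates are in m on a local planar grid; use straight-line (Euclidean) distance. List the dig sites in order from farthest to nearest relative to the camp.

Distance from the camp at (-196.9, 118.4) to each:
E (-581.3, -1053.6): 1233.4 m
C (486.1, 897.9): 1036.4 m
A (422.6, -642.2): 981.0 m
F (-847.4, 763.8): 916.3 m
G (-964.1, 35.3): 771.7 m
D (-198.2, -552.2): 670.6 m
B (-606.7, 365.0): 478.3 m

E, C, A, F, G, D, B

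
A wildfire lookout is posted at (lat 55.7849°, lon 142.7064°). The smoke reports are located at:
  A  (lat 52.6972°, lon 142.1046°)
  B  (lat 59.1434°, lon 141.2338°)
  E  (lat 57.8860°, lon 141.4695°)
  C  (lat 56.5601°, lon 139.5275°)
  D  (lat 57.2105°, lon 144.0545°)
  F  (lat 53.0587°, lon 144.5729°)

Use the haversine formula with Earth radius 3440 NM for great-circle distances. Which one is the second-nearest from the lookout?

C

Distance to each, sorted:
D: 96.5 NM
C: 116.0 NM
E: 132.5 NM
F: 176.2 NM
A: 186.6 NM
B: 207.2 NM
The second-nearest is C at 116.0 NM.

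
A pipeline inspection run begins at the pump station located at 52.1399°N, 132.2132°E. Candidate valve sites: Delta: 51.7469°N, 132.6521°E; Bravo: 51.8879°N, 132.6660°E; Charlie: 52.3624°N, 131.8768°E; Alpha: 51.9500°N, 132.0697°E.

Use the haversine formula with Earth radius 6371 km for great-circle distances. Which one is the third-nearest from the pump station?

Bravo

Distance to each, sorted:
Alpha: 23.3 km
Charlie: 33.7 km
Bravo: 41.8 km
Delta: 53.1 km
The third-nearest is Bravo at 41.8 km.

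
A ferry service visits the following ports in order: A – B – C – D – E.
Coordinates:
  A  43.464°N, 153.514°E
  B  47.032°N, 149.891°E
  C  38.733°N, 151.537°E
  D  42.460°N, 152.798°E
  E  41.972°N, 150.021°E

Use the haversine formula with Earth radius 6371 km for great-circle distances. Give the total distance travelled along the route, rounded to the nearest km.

2083 km

Leg distances:
A→B: 487.6 km  (cumulative 487.6 km)
B→C: 932.4 km  (cumulative 1420.0 km)
C→D: 427.9 km  (cumulative 1847.9 km)
D→E: 235.0 km  (cumulative 2082.9 km)
Total route length ≈ 2083 km.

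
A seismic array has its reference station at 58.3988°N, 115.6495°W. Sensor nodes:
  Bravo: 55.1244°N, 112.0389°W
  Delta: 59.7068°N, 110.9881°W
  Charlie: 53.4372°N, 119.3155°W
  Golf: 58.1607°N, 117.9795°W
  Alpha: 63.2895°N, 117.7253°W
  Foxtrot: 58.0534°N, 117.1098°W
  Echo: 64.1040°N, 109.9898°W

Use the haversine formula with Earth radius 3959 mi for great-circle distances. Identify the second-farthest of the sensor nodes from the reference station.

Distance to each, sorted:
Echo: 436.4 mi
Charlie: 370.9 mi
Alpha: 345.0 mi
Bravo: 264.3 mi
Delta: 188.6 mi
Golf: 86.2 mi
Foxtrot: 58.2 mi
The second-farthest is Charlie at 370.9 mi.

Charlie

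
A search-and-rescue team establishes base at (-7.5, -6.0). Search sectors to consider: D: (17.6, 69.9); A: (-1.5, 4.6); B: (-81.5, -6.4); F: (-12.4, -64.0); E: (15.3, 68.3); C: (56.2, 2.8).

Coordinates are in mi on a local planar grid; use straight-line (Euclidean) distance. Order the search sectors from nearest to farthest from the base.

Distances from the base:
A (-1.5, 4.6): 12.2 mi
F (-12.4, -64.0): 58.2 mi
C (56.2, 2.8): 64.3 mi
B (-81.5, -6.4): 74.0 mi
E (15.3, 68.3): 77.7 mi
D (17.6, 69.9): 79.9 mi

A, F, C, B, E, D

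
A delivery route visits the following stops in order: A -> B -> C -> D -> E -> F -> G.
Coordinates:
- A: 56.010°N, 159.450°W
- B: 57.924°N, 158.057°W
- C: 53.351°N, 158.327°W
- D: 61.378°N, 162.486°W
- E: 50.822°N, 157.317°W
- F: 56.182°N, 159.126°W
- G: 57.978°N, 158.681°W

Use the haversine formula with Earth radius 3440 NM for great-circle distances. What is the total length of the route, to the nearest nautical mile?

1992 NM

Leg distances:
A→B: 123.6 NM  (cumulative 123.6 NM)
B→C: 274.7 NM  (cumulative 398.3 NM)
C→D: 500.1 NM  (cumulative 898.5 NM)
D→E: 656.5 NM  (cumulative 1555.0 NM)
E→F: 328.2 NM  (cumulative 1883.2 NM)
F→G: 108.8 NM  (cumulative 1992.0 NM)
Total route length ≈ 1992 NM.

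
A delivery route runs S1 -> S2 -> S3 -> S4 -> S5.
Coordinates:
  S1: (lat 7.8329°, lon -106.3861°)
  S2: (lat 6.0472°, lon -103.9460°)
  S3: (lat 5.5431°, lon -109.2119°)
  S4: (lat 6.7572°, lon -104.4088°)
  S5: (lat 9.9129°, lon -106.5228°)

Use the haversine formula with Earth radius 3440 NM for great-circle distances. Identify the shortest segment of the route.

S1–S2

Leg distances:
S1→S2: 180.7 NM
S2→S3: 316.0 NM
S3→S4: 295.8 NM
S4→S5: 227.3 NM
The shortest leg is S1–S2 at 180.7 NM.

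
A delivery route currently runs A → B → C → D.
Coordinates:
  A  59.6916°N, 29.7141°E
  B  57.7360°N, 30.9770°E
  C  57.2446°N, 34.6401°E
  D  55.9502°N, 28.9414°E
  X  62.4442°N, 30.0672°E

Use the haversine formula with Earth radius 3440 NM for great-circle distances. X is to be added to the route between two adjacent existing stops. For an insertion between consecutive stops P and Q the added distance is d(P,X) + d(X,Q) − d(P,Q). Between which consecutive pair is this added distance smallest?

Added distance for inserting X between each consecutive pair:
A–B: 325.7 NM
B–C: 503.3 NM
C–D: 528.8 NM
Smallest added distance is 325.7 NM, inserting between A and B.

between A and B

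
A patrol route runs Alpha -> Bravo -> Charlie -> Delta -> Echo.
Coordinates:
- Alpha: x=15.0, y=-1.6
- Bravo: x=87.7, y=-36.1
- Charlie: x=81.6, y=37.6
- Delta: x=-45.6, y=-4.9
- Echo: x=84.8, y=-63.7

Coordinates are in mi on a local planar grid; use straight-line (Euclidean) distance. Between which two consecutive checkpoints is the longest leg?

Leg distances:
Alpha→Bravo: 80.5 mi
Bravo→Charlie: 74.0 mi
Charlie→Delta: 134.1 mi
Delta→Echo: 143.0 mi
The longest leg is Delta–Echo at 143.0 mi.

Delta–Echo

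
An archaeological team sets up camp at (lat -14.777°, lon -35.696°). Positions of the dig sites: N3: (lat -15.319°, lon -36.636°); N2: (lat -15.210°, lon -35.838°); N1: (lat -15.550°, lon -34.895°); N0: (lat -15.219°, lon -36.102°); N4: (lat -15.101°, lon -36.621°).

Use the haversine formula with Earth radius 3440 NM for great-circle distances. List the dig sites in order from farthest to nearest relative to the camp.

N1, N3, N4, N0, N2

Distance from the camp at (lat -14.777°, lon -35.696°) to each:
N1 (lat -15.550°, lon -34.895°): 65.6 NM
N3 (lat -15.319°, lon -36.636°): 63.5 NM
N4 (lat -15.101°, lon -36.621°): 57.1 NM
N0 (lat -15.219°, lon -36.102°): 35.5 NM
N2 (lat -15.210°, lon -35.838°): 27.3 NM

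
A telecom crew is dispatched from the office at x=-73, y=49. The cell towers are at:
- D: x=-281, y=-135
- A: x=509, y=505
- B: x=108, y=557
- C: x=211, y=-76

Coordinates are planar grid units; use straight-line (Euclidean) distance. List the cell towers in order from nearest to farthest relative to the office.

Computing each straight-line distance from x=-73, y=49:
D x=-281, y=-135: 277.7
C x=211, y=-76: 310.3
B x=108, y=557: 539.3
A x=509, y=505: 739.4

D, C, B, A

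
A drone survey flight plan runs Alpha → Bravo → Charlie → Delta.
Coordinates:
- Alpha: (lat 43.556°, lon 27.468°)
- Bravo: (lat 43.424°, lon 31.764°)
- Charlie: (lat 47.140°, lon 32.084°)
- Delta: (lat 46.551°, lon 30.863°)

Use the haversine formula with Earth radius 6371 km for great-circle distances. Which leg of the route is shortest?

Charlie–Delta

Leg distances:
Alpha→Bravo: 346.8 km
Bravo→Charlie: 414.0 km
Charlie→Delta: 113.6 km
The shortest leg is Charlie–Delta at 113.6 km.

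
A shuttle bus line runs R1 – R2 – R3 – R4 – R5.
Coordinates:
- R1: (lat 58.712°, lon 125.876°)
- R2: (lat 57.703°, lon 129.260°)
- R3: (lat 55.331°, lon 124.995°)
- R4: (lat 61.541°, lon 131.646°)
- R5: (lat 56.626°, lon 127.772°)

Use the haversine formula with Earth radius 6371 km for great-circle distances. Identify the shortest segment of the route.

R1–R2

Leg distances:
R1→R2: 227.8 km
R2→R3: 371.4 km
R3→R4: 790.7 km
R4→R5: 589.4 km
The shortest leg is R1–R2 at 227.8 km.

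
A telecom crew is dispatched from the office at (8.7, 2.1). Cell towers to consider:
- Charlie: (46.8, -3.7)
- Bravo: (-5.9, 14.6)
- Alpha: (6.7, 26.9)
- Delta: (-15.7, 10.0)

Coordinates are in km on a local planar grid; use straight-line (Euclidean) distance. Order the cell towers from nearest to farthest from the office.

Distances from the office:
Bravo (-5.9, 14.6): 19.2 km
Alpha (6.7, 26.9): 24.9 km
Delta (-15.7, 10.0): 25.6 km
Charlie (46.8, -3.7): 38.5 km

Bravo, Alpha, Delta, Charlie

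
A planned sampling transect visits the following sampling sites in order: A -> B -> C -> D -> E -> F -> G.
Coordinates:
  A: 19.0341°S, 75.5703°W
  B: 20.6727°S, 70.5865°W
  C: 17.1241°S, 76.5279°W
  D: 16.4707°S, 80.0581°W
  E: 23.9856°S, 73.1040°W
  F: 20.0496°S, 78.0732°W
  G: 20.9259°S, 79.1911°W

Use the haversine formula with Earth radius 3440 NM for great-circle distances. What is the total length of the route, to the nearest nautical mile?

1947 NM

Leg distances:
A→B: 298.1 NM  (cumulative 298.1 NM)
B→C: 399.0 NM  (cumulative 697.2 NM)
C→D: 206.7 NM  (cumulative 903.8 NM)
D→E: 597.3 NM  (cumulative 1501.1 NM)
E→F: 363.7 NM  (cumulative 1864.8 NM)
F→G: 82.0 NM  (cumulative 1946.8 NM)
Total route length ≈ 1947 NM.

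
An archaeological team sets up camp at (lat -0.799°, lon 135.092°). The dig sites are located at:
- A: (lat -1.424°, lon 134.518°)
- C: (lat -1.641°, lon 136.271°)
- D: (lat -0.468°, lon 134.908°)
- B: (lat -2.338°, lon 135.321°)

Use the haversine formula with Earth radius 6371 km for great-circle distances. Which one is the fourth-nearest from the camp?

B

Distances from the camp ((lat -0.799°, lon 135.092°)):
D: 42.1 km
A: 94.4 km
C: 161.1 km
B: 173.0 km
The fourth-nearest is B at 173.0 km.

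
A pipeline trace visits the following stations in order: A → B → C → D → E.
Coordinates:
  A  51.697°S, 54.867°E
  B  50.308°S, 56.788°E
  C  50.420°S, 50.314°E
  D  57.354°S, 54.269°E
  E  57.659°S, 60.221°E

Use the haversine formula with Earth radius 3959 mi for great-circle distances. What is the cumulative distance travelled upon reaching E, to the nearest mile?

1140 mi

Leg distances:
A→B: 127.2 mi  (cumulative 127.2 mi)
B→C: 285.4 mi  (cumulative 412.6 mi)
C→D: 505.3 mi  (cumulative 917.9 mi)
D→E: 221.9 mi  (cumulative 1139.7 mi)
Cumulative distance at E ≈ 1140 mi.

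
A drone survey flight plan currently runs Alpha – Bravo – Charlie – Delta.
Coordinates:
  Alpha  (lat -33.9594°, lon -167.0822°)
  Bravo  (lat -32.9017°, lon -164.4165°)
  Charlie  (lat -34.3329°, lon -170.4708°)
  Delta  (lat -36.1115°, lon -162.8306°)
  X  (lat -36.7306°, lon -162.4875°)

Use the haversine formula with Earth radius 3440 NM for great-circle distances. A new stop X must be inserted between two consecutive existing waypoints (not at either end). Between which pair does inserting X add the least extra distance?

between Charlie and Delta

Added distance for inserting X between each consecutive pair:
Alpha–Bravo: 380.7 NM
Bravo–Charlie: 349.8 NM
Charlie–Delta: 66.8 NM
Smallest added distance is 66.8 NM, inserting between Charlie and Delta.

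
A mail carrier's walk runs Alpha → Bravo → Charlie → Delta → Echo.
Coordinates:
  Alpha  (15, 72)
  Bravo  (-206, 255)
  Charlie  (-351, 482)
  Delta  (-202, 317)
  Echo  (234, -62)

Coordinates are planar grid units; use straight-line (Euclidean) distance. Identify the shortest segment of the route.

Leg distances:
Alpha→Bravo: 286.9
Bravo→Charlie: 269.4
Charlie→Delta: 222.3
Delta→Echo: 577.7
The shortest leg is Charlie–Delta at 222.3.

Charlie–Delta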